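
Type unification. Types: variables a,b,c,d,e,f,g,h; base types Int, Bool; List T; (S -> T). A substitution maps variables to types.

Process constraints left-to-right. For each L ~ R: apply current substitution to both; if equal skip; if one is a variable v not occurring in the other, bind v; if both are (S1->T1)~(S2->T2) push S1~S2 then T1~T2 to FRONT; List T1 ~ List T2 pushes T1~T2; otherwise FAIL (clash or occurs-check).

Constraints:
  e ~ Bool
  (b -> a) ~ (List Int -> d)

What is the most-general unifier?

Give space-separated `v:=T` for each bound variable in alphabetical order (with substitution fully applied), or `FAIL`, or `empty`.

Answer: a:=d b:=List Int e:=Bool

Derivation:
step 1: unify e ~ Bool  [subst: {-} | 1 pending]
  bind e := Bool
step 2: unify (b -> a) ~ (List Int -> d)  [subst: {e:=Bool} | 0 pending]
  -> decompose arrow: push b~List Int, a~d
step 3: unify b ~ List Int  [subst: {e:=Bool} | 1 pending]
  bind b := List Int
step 4: unify a ~ d  [subst: {e:=Bool, b:=List Int} | 0 pending]
  bind a := d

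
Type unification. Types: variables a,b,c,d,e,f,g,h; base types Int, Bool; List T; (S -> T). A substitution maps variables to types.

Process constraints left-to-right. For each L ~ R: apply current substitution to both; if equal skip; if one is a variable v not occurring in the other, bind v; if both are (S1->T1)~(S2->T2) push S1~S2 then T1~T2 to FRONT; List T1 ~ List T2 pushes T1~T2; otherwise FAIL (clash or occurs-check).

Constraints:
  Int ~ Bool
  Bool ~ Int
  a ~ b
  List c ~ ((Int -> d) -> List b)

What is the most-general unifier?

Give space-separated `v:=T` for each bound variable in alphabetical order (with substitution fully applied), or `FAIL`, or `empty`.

Answer: FAIL

Derivation:
step 1: unify Int ~ Bool  [subst: {-} | 3 pending]
  clash: Int vs Bool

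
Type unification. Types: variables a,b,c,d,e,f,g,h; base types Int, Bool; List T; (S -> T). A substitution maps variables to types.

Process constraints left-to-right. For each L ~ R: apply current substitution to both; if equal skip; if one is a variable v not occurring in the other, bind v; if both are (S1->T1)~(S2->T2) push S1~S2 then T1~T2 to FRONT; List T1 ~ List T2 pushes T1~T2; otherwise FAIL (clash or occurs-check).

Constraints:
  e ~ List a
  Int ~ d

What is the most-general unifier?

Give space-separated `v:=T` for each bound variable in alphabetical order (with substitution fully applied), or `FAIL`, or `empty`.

Answer: d:=Int e:=List a

Derivation:
step 1: unify e ~ List a  [subst: {-} | 1 pending]
  bind e := List a
step 2: unify Int ~ d  [subst: {e:=List a} | 0 pending]
  bind d := Int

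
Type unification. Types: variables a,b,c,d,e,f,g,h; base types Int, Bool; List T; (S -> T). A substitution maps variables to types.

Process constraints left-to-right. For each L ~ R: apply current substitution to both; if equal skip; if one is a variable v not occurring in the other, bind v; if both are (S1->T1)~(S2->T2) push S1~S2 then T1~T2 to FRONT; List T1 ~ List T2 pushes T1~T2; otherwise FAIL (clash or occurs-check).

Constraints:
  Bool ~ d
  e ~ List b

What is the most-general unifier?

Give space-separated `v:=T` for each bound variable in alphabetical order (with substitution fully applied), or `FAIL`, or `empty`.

step 1: unify Bool ~ d  [subst: {-} | 1 pending]
  bind d := Bool
step 2: unify e ~ List b  [subst: {d:=Bool} | 0 pending]
  bind e := List b

Answer: d:=Bool e:=List b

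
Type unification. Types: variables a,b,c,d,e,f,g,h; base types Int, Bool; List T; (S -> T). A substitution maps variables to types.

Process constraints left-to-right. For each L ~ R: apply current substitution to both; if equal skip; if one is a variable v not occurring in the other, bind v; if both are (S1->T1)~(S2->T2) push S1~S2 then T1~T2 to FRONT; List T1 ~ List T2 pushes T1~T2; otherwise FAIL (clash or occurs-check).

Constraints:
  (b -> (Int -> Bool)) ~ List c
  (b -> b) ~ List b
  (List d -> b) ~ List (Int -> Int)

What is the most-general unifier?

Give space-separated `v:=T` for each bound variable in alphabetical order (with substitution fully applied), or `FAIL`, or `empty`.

step 1: unify (b -> (Int -> Bool)) ~ List c  [subst: {-} | 2 pending]
  clash: (b -> (Int -> Bool)) vs List c

Answer: FAIL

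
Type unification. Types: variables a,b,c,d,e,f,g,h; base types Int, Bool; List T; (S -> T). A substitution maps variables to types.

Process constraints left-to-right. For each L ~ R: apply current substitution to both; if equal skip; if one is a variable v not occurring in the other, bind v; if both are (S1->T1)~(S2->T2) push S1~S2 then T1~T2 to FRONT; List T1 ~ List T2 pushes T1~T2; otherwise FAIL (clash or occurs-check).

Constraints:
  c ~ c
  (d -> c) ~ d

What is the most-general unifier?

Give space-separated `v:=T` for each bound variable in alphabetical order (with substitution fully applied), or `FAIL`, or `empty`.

step 1: unify c ~ c  [subst: {-} | 1 pending]
  -> identical, skip
step 2: unify (d -> c) ~ d  [subst: {-} | 0 pending]
  occurs-check fail

Answer: FAIL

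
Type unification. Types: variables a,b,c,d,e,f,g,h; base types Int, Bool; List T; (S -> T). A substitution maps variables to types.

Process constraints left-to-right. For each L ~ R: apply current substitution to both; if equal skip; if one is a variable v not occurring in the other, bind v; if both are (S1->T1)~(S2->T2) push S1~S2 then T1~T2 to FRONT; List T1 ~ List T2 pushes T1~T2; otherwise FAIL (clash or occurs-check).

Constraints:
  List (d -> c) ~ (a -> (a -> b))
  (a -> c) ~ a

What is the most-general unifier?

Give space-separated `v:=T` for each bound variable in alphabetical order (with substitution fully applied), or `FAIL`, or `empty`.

step 1: unify List (d -> c) ~ (a -> (a -> b))  [subst: {-} | 1 pending]
  clash: List (d -> c) vs (a -> (a -> b))

Answer: FAIL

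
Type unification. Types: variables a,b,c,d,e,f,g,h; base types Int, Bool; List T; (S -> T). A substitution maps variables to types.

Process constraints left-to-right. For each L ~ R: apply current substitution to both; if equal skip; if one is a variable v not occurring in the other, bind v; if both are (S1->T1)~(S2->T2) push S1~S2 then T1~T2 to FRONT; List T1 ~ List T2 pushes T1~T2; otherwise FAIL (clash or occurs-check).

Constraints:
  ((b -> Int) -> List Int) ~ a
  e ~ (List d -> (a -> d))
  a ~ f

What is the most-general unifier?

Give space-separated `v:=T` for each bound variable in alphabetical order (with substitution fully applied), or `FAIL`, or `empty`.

Answer: a:=((b -> Int) -> List Int) e:=(List d -> (((b -> Int) -> List Int) -> d)) f:=((b -> Int) -> List Int)

Derivation:
step 1: unify ((b -> Int) -> List Int) ~ a  [subst: {-} | 2 pending]
  bind a := ((b -> Int) -> List Int)
step 2: unify e ~ (List d -> (((b -> Int) -> List Int) -> d))  [subst: {a:=((b -> Int) -> List Int)} | 1 pending]
  bind e := (List d -> (((b -> Int) -> List Int) -> d))
step 3: unify ((b -> Int) -> List Int) ~ f  [subst: {a:=((b -> Int) -> List Int), e:=(List d -> (((b -> Int) -> List Int) -> d))} | 0 pending]
  bind f := ((b -> Int) -> List Int)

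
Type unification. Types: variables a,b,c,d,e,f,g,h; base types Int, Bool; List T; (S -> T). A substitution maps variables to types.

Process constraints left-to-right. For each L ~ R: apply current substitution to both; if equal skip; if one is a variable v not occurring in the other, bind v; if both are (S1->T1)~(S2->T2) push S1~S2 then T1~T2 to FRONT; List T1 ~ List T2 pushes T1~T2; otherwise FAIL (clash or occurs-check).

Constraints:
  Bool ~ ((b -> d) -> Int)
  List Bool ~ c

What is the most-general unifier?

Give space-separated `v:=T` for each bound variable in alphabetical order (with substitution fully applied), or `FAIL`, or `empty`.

step 1: unify Bool ~ ((b -> d) -> Int)  [subst: {-} | 1 pending]
  clash: Bool vs ((b -> d) -> Int)

Answer: FAIL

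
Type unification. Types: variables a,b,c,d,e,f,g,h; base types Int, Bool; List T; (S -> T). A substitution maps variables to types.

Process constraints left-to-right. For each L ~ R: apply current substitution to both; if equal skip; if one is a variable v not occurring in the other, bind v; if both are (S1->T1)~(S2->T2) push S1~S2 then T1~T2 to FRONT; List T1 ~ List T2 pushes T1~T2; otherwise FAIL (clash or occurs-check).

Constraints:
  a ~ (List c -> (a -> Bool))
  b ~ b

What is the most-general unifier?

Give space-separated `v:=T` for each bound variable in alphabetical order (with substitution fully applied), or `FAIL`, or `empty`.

step 1: unify a ~ (List c -> (a -> Bool))  [subst: {-} | 1 pending]
  occurs-check fail: a in (List c -> (a -> Bool))

Answer: FAIL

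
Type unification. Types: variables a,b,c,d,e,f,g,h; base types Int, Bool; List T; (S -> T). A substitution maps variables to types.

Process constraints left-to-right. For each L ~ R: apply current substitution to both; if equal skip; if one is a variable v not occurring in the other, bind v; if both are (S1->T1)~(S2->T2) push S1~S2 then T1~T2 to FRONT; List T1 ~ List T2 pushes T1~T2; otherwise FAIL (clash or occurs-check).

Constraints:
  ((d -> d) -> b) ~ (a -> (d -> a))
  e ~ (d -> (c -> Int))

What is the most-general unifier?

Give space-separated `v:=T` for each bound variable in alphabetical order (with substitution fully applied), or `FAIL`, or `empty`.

step 1: unify ((d -> d) -> b) ~ (a -> (d -> a))  [subst: {-} | 1 pending]
  -> decompose arrow: push (d -> d)~a, b~(d -> a)
step 2: unify (d -> d) ~ a  [subst: {-} | 2 pending]
  bind a := (d -> d)
step 3: unify b ~ (d -> (d -> d))  [subst: {a:=(d -> d)} | 1 pending]
  bind b := (d -> (d -> d))
step 4: unify e ~ (d -> (c -> Int))  [subst: {a:=(d -> d), b:=(d -> (d -> d))} | 0 pending]
  bind e := (d -> (c -> Int))

Answer: a:=(d -> d) b:=(d -> (d -> d)) e:=(d -> (c -> Int))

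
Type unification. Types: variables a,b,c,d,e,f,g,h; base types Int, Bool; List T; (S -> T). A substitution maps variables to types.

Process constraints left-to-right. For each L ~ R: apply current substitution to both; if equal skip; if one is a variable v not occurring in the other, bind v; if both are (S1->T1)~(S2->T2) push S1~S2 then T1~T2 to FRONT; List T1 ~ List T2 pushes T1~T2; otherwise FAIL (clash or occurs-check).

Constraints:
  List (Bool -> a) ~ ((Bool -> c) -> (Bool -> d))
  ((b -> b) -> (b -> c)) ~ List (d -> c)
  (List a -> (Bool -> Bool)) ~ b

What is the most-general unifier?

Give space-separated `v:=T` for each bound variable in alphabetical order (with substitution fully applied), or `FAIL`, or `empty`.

Answer: FAIL

Derivation:
step 1: unify List (Bool -> a) ~ ((Bool -> c) -> (Bool -> d))  [subst: {-} | 2 pending]
  clash: List (Bool -> a) vs ((Bool -> c) -> (Bool -> d))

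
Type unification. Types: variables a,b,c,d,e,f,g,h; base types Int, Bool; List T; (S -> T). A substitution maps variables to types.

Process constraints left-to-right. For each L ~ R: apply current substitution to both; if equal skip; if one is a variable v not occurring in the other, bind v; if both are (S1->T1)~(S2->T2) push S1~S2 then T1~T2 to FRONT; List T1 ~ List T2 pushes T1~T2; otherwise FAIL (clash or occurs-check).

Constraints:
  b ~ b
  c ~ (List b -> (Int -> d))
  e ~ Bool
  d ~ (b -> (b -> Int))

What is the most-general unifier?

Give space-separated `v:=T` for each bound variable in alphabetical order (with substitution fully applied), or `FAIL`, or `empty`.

step 1: unify b ~ b  [subst: {-} | 3 pending]
  -> identical, skip
step 2: unify c ~ (List b -> (Int -> d))  [subst: {-} | 2 pending]
  bind c := (List b -> (Int -> d))
step 3: unify e ~ Bool  [subst: {c:=(List b -> (Int -> d))} | 1 pending]
  bind e := Bool
step 4: unify d ~ (b -> (b -> Int))  [subst: {c:=(List b -> (Int -> d)), e:=Bool} | 0 pending]
  bind d := (b -> (b -> Int))

Answer: c:=(List b -> (Int -> (b -> (b -> Int)))) d:=(b -> (b -> Int)) e:=Bool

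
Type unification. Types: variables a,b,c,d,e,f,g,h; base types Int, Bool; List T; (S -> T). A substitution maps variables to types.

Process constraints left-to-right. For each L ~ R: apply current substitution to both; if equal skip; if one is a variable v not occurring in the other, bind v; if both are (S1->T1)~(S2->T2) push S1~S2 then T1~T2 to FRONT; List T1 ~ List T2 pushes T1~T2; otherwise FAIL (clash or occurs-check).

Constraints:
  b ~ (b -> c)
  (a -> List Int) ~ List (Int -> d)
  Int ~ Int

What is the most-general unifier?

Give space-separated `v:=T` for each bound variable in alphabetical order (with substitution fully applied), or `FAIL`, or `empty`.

step 1: unify b ~ (b -> c)  [subst: {-} | 2 pending]
  occurs-check fail: b in (b -> c)

Answer: FAIL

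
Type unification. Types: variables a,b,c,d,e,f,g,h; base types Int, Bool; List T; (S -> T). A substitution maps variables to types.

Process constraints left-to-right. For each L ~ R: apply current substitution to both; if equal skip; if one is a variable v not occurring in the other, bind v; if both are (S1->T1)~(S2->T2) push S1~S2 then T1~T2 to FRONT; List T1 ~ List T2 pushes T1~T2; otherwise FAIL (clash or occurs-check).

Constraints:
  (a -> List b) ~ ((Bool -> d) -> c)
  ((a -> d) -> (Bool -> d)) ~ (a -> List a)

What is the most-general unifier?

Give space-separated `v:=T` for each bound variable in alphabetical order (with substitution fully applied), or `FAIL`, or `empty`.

Answer: FAIL

Derivation:
step 1: unify (a -> List b) ~ ((Bool -> d) -> c)  [subst: {-} | 1 pending]
  -> decompose arrow: push a~(Bool -> d), List b~c
step 2: unify a ~ (Bool -> d)  [subst: {-} | 2 pending]
  bind a := (Bool -> d)
step 3: unify List b ~ c  [subst: {a:=(Bool -> d)} | 1 pending]
  bind c := List b
step 4: unify (((Bool -> d) -> d) -> (Bool -> d)) ~ ((Bool -> d) -> List (Bool -> d))  [subst: {a:=(Bool -> d), c:=List b} | 0 pending]
  -> decompose arrow: push ((Bool -> d) -> d)~(Bool -> d), (Bool -> d)~List (Bool -> d)
step 5: unify ((Bool -> d) -> d) ~ (Bool -> d)  [subst: {a:=(Bool -> d), c:=List b} | 1 pending]
  -> decompose arrow: push (Bool -> d)~Bool, d~d
step 6: unify (Bool -> d) ~ Bool  [subst: {a:=(Bool -> d), c:=List b} | 2 pending]
  clash: (Bool -> d) vs Bool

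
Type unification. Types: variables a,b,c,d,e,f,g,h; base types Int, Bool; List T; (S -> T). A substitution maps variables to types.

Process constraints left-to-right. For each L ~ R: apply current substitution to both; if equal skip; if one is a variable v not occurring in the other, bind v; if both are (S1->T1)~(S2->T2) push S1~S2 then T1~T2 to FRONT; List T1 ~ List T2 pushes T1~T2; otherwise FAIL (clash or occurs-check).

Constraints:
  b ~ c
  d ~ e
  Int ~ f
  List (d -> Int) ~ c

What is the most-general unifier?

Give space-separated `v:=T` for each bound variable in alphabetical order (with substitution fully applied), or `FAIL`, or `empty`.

step 1: unify b ~ c  [subst: {-} | 3 pending]
  bind b := c
step 2: unify d ~ e  [subst: {b:=c} | 2 pending]
  bind d := e
step 3: unify Int ~ f  [subst: {b:=c, d:=e} | 1 pending]
  bind f := Int
step 4: unify List (e -> Int) ~ c  [subst: {b:=c, d:=e, f:=Int} | 0 pending]
  bind c := List (e -> Int)

Answer: b:=List (e -> Int) c:=List (e -> Int) d:=e f:=Int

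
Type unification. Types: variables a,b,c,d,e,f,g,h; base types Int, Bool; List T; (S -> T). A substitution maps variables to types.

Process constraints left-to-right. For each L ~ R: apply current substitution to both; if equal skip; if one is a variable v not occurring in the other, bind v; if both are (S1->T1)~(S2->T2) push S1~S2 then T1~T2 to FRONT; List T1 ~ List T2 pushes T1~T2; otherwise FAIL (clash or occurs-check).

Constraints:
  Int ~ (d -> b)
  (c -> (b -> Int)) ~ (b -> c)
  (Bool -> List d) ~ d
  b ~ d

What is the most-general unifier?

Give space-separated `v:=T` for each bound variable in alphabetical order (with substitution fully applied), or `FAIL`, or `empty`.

step 1: unify Int ~ (d -> b)  [subst: {-} | 3 pending]
  clash: Int vs (d -> b)

Answer: FAIL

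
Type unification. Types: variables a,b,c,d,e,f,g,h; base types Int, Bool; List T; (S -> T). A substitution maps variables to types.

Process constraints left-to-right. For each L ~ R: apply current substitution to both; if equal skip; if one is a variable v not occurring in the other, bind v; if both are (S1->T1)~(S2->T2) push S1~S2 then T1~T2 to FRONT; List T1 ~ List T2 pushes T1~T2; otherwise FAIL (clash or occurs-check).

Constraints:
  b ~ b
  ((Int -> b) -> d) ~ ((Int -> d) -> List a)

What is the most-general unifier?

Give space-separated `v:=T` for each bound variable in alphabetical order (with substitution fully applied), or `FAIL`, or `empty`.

step 1: unify b ~ b  [subst: {-} | 1 pending]
  -> identical, skip
step 2: unify ((Int -> b) -> d) ~ ((Int -> d) -> List a)  [subst: {-} | 0 pending]
  -> decompose arrow: push (Int -> b)~(Int -> d), d~List a
step 3: unify (Int -> b) ~ (Int -> d)  [subst: {-} | 1 pending]
  -> decompose arrow: push Int~Int, b~d
step 4: unify Int ~ Int  [subst: {-} | 2 pending]
  -> identical, skip
step 5: unify b ~ d  [subst: {-} | 1 pending]
  bind b := d
step 6: unify d ~ List a  [subst: {b:=d} | 0 pending]
  bind d := List a

Answer: b:=List a d:=List a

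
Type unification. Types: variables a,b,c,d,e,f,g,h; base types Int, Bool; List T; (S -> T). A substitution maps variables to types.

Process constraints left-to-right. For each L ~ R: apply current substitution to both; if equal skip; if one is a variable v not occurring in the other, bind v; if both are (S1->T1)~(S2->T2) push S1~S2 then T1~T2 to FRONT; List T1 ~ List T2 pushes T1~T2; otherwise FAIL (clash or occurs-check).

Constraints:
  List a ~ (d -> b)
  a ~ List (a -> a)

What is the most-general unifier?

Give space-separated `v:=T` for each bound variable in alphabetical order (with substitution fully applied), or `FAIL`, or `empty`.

step 1: unify List a ~ (d -> b)  [subst: {-} | 1 pending]
  clash: List a vs (d -> b)

Answer: FAIL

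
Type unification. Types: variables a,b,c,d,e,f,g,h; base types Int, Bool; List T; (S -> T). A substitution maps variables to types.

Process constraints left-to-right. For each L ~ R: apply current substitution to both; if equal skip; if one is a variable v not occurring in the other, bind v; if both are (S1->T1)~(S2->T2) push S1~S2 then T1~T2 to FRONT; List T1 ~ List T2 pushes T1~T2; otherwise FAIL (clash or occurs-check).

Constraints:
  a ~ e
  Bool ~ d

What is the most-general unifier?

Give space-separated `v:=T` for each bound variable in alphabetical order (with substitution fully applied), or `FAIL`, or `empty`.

step 1: unify a ~ e  [subst: {-} | 1 pending]
  bind a := e
step 2: unify Bool ~ d  [subst: {a:=e} | 0 pending]
  bind d := Bool

Answer: a:=e d:=Bool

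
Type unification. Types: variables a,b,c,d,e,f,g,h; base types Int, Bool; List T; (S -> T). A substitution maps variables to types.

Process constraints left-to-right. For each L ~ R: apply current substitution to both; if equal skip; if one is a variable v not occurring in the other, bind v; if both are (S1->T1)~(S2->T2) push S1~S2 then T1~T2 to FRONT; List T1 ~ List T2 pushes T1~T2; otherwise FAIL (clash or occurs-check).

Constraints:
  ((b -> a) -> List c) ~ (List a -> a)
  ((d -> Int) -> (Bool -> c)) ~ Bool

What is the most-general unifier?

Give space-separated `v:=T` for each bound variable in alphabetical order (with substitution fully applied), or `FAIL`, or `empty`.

Answer: FAIL

Derivation:
step 1: unify ((b -> a) -> List c) ~ (List a -> a)  [subst: {-} | 1 pending]
  -> decompose arrow: push (b -> a)~List a, List c~a
step 2: unify (b -> a) ~ List a  [subst: {-} | 2 pending]
  clash: (b -> a) vs List a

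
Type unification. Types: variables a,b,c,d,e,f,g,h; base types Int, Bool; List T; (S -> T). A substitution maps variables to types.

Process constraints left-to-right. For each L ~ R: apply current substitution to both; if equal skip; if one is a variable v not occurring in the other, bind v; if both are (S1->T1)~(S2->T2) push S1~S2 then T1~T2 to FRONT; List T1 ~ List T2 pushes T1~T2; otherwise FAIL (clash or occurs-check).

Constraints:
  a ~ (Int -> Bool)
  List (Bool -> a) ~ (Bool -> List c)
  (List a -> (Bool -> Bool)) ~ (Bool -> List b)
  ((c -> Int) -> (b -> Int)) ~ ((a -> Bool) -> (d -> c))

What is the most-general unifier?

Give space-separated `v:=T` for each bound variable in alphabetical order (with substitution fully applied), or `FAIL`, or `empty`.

Answer: FAIL

Derivation:
step 1: unify a ~ (Int -> Bool)  [subst: {-} | 3 pending]
  bind a := (Int -> Bool)
step 2: unify List (Bool -> (Int -> Bool)) ~ (Bool -> List c)  [subst: {a:=(Int -> Bool)} | 2 pending]
  clash: List (Bool -> (Int -> Bool)) vs (Bool -> List c)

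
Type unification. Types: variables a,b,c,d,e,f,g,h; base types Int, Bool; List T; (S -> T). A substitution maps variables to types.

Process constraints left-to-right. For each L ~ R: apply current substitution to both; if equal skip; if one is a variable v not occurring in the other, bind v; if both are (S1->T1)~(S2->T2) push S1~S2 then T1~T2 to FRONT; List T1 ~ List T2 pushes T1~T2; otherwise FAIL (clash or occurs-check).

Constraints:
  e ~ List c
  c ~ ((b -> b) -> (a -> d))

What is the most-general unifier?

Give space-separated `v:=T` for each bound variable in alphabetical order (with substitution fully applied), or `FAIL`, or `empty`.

step 1: unify e ~ List c  [subst: {-} | 1 pending]
  bind e := List c
step 2: unify c ~ ((b -> b) -> (a -> d))  [subst: {e:=List c} | 0 pending]
  bind c := ((b -> b) -> (a -> d))

Answer: c:=((b -> b) -> (a -> d)) e:=List ((b -> b) -> (a -> d))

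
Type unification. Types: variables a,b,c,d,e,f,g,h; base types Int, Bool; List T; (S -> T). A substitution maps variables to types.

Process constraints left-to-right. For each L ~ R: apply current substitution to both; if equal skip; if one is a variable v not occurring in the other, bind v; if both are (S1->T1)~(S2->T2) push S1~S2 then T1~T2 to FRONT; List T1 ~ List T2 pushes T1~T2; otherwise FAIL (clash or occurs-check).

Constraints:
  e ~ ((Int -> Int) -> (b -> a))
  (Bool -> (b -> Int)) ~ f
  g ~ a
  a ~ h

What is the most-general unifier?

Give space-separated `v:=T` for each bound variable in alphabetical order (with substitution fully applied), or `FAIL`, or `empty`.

step 1: unify e ~ ((Int -> Int) -> (b -> a))  [subst: {-} | 3 pending]
  bind e := ((Int -> Int) -> (b -> a))
step 2: unify (Bool -> (b -> Int)) ~ f  [subst: {e:=((Int -> Int) -> (b -> a))} | 2 pending]
  bind f := (Bool -> (b -> Int))
step 3: unify g ~ a  [subst: {e:=((Int -> Int) -> (b -> a)), f:=(Bool -> (b -> Int))} | 1 pending]
  bind g := a
step 4: unify a ~ h  [subst: {e:=((Int -> Int) -> (b -> a)), f:=(Bool -> (b -> Int)), g:=a} | 0 pending]
  bind a := h

Answer: a:=h e:=((Int -> Int) -> (b -> h)) f:=(Bool -> (b -> Int)) g:=h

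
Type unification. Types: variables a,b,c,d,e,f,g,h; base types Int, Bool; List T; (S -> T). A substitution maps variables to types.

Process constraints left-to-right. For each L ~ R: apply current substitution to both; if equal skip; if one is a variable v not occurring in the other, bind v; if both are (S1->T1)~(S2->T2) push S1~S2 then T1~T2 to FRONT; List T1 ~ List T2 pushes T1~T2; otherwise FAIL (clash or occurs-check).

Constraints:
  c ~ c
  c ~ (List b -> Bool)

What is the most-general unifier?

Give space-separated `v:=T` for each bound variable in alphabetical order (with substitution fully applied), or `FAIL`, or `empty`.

step 1: unify c ~ c  [subst: {-} | 1 pending]
  -> identical, skip
step 2: unify c ~ (List b -> Bool)  [subst: {-} | 0 pending]
  bind c := (List b -> Bool)

Answer: c:=(List b -> Bool)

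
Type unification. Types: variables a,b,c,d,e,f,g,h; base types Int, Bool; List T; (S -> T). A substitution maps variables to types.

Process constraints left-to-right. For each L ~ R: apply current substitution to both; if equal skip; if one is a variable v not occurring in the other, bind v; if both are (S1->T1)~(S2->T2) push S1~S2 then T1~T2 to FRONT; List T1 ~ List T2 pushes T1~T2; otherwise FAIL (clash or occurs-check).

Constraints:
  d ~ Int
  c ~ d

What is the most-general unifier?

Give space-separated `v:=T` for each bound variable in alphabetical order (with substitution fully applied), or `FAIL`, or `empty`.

step 1: unify d ~ Int  [subst: {-} | 1 pending]
  bind d := Int
step 2: unify c ~ Int  [subst: {d:=Int} | 0 pending]
  bind c := Int

Answer: c:=Int d:=Int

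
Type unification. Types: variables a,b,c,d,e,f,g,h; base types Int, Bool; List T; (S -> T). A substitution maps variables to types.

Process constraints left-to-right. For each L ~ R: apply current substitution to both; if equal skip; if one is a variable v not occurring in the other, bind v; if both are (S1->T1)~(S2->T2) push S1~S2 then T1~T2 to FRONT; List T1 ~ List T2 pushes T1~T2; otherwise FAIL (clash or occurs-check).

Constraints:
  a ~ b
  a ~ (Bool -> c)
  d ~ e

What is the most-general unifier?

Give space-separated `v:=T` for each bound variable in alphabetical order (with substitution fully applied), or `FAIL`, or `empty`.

step 1: unify a ~ b  [subst: {-} | 2 pending]
  bind a := b
step 2: unify b ~ (Bool -> c)  [subst: {a:=b} | 1 pending]
  bind b := (Bool -> c)
step 3: unify d ~ e  [subst: {a:=b, b:=(Bool -> c)} | 0 pending]
  bind d := e

Answer: a:=(Bool -> c) b:=(Bool -> c) d:=e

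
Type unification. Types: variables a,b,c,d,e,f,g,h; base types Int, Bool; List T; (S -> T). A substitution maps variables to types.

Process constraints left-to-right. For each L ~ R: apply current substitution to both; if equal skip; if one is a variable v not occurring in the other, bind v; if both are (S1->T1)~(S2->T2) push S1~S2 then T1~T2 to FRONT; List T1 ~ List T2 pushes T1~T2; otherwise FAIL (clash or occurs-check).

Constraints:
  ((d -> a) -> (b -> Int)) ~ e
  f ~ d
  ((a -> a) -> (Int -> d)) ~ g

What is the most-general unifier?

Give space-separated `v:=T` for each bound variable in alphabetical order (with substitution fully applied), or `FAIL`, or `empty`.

step 1: unify ((d -> a) -> (b -> Int)) ~ e  [subst: {-} | 2 pending]
  bind e := ((d -> a) -> (b -> Int))
step 2: unify f ~ d  [subst: {e:=((d -> a) -> (b -> Int))} | 1 pending]
  bind f := d
step 3: unify ((a -> a) -> (Int -> d)) ~ g  [subst: {e:=((d -> a) -> (b -> Int)), f:=d} | 0 pending]
  bind g := ((a -> a) -> (Int -> d))

Answer: e:=((d -> a) -> (b -> Int)) f:=d g:=((a -> a) -> (Int -> d))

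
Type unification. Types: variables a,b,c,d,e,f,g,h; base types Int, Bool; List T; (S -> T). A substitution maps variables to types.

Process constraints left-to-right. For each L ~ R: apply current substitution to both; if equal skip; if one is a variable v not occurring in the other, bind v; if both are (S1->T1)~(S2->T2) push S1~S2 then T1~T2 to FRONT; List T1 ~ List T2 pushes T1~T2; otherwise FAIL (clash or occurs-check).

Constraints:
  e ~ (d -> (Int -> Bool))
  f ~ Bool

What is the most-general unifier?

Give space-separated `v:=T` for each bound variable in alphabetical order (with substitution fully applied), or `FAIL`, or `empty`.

Answer: e:=(d -> (Int -> Bool)) f:=Bool

Derivation:
step 1: unify e ~ (d -> (Int -> Bool))  [subst: {-} | 1 pending]
  bind e := (d -> (Int -> Bool))
step 2: unify f ~ Bool  [subst: {e:=(d -> (Int -> Bool))} | 0 pending]
  bind f := Bool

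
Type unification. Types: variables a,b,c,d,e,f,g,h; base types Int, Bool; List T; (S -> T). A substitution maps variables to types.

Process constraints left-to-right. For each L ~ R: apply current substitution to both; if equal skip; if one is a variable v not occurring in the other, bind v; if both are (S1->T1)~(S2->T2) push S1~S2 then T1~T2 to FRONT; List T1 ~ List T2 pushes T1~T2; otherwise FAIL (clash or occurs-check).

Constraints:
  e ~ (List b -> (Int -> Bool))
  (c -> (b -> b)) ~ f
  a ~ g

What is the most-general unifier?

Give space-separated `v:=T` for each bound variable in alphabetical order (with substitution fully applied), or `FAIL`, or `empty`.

step 1: unify e ~ (List b -> (Int -> Bool))  [subst: {-} | 2 pending]
  bind e := (List b -> (Int -> Bool))
step 2: unify (c -> (b -> b)) ~ f  [subst: {e:=(List b -> (Int -> Bool))} | 1 pending]
  bind f := (c -> (b -> b))
step 3: unify a ~ g  [subst: {e:=(List b -> (Int -> Bool)), f:=(c -> (b -> b))} | 0 pending]
  bind a := g

Answer: a:=g e:=(List b -> (Int -> Bool)) f:=(c -> (b -> b))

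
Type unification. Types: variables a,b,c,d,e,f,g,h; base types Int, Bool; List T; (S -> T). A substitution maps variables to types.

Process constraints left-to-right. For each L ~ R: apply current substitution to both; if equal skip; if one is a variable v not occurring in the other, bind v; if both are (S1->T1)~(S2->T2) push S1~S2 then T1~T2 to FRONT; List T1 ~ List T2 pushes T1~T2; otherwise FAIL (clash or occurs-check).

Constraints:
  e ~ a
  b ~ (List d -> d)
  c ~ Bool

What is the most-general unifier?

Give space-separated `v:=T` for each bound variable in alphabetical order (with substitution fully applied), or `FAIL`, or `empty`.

Answer: b:=(List d -> d) c:=Bool e:=a

Derivation:
step 1: unify e ~ a  [subst: {-} | 2 pending]
  bind e := a
step 2: unify b ~ (List d -> d)  [subst: {e:=a} | 1 pending]
  bind b := (List d -> d)
step 3: unify c ~ Bool  [subst: {e:=a, b:=(List d -> d)} | 0 pending]
  bind c := Bool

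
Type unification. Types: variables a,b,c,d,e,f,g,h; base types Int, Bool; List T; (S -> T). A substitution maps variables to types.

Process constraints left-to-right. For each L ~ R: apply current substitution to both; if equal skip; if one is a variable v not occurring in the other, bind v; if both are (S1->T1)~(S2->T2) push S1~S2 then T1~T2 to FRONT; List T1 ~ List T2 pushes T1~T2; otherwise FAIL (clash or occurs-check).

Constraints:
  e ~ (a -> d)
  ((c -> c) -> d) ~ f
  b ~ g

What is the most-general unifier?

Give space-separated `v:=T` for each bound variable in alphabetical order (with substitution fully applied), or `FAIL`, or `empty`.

Answer: b:=g e:=(a -> d) f:=((c -> c) -> d)

Derivation:
step 1: unify e ~ (a -> d)  [subst: {-} | 2 pending]
  bind e := (a -> d)
step 2: unify ((c -> c) -> d) ~ f  [subst: {e:=(a -> d)} | 1 pending]
  bind f := ((c -> c) -> d)
step 3: unify b ~ g  [subst: {e:=(a -> d), f:=((c -> c) -> d)} | 0 pending]
  bind b := g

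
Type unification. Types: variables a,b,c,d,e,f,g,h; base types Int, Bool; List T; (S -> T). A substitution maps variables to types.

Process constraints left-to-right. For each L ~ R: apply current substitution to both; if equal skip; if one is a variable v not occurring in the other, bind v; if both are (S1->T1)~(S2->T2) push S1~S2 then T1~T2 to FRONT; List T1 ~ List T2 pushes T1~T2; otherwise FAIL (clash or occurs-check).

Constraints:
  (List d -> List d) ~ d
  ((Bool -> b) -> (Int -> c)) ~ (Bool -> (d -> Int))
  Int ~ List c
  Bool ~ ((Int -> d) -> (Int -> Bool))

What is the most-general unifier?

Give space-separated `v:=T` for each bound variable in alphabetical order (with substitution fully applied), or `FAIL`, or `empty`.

step 1: unify (List d -> List d) ~ d  [subst: {-} | 3 pending]
  occurs-check fail

Answer: FAIL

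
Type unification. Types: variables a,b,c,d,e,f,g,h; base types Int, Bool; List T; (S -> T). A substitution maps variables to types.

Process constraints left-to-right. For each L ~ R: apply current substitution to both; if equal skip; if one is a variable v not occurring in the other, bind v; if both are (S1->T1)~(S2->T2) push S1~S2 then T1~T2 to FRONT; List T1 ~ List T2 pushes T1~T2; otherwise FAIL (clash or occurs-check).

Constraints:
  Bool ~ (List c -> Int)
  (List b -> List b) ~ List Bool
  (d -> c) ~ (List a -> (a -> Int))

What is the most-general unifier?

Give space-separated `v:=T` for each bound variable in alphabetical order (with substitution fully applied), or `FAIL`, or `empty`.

step 1: unify Bool ~ (List c -> Int)  [subst: {-} | 2 pending]
  clash: Bool vs (List c -> Int)

Answer: FAIL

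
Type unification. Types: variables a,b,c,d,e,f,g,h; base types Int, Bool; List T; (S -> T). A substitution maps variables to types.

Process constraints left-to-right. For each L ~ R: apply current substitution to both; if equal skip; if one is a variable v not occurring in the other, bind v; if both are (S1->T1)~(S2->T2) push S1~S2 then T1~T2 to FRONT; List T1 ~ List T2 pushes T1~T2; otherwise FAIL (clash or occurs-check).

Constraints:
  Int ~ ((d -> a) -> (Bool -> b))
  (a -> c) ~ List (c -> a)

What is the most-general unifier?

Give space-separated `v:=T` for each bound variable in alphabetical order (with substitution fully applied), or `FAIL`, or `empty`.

step 1: unify Int ~ ((d -> a) -> (Bool -> b))  [subst: {-} | 1 pending]
  clash: Int vs ((d -> a) -> (Bool -> b))

Answer: FAIL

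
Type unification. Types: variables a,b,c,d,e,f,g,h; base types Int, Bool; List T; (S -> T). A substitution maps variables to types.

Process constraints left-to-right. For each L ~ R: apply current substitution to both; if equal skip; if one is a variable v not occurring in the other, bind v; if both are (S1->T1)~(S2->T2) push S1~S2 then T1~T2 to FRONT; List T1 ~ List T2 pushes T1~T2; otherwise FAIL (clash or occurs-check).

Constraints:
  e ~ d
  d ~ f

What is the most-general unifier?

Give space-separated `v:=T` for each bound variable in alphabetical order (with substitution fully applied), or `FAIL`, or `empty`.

step 1: unify e ~ d  [subst: {-} | 1 pending]
  bind e := d
step 2: unify d ~ f  [subst: {e:=d} | 0 pending]
  bind d := f

Answer: d:=f e:=f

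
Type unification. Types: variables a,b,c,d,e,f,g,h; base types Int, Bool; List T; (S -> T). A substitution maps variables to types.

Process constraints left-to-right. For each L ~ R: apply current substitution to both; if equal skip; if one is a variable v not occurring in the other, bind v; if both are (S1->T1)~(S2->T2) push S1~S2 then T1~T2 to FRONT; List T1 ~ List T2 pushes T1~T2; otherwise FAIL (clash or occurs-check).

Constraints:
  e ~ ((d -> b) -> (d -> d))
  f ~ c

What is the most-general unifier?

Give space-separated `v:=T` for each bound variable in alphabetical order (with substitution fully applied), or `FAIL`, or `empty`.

Answer: e:=((d -> b) -> (d -> d)) f:=c

Derivation:
step 1: unify e ~ ((d -> b) -> (d -> d))  [subst: {-} | 1 pending]
  bind e := ((d -> b) -> (d -> d))
step 2: unify f ~ c  [subst: {e:=((d -> b) -> (d -> d))} | 0 pending]
  bind f := c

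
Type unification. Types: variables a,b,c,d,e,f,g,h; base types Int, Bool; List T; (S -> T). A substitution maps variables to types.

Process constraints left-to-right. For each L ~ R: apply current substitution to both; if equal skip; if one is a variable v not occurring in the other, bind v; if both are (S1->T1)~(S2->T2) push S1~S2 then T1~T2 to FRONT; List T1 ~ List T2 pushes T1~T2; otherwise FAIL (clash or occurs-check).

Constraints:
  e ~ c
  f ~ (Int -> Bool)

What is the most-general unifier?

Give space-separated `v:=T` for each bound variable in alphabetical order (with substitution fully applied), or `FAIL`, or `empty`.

step 1: unify e ~ c  [subst: {-} | 1 pending]
  bind e := c
step 2: unify f ~ (Int -> Bool)  [subst: {e:=c} | 0 pending]
  bind f := (Int -> Bool)

Answer: e:=c f:=(Int -> Bool)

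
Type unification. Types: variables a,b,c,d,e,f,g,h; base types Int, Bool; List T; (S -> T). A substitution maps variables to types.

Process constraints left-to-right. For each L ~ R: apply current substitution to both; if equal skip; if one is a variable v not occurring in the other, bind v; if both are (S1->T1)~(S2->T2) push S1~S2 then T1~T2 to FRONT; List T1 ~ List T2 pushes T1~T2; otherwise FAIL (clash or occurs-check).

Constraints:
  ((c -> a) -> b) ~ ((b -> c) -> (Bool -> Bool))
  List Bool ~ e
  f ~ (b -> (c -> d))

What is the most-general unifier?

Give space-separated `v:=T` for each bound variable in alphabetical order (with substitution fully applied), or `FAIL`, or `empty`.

Answer: a:=(Bool -> Bool) b:=(Bool -> Bool) c:=(Bool -> Bool) e:=List Bool f:=((Bool -> Bool) -> ((Bool -> Bool) -> d))

Derivation:
step 1: unify ((c -> a) -> b) ~ ((b -> c) -> (Bool -> Bool))  [subst: {-} | 2 pending]
  -> decompose arrow: push (c -> a)~(b -> c), b~(Bool -> Bool)
step 2: unify (c -> a) ~ (b -> c)  [subst: {-} | 3 pending]
  -> decompose arrow: push c~b, a~c
step 3: unify c ~ b  [subst: {-} | 4 pending]
  bind c := b
step 4: unify a ~ b  [subst: {c:=b} | 3 pending]
  bind a := b
step 5: unify b ~ (Bool -> Bool)  [subst: {c:=b, a:=b} | 2 pending]
  bind b := (Bool -> Bool)
step 6: unify List Bool ~ e  [subst: {c:=b, a:=b, b:=(Bool -> Bool)} | 1 pending]
  bind e := List Bool
step 7: unify f ~ ((Bool -> Bool) -> ((Bool -> Bool) -> d))  [subst: {c:=b, a:=b, b:=(Bool -> Bool), e:=List Bool} | 0 pending]
  bind f := ((Bool -> Bool) -> ((Bool -> Bool) -> d))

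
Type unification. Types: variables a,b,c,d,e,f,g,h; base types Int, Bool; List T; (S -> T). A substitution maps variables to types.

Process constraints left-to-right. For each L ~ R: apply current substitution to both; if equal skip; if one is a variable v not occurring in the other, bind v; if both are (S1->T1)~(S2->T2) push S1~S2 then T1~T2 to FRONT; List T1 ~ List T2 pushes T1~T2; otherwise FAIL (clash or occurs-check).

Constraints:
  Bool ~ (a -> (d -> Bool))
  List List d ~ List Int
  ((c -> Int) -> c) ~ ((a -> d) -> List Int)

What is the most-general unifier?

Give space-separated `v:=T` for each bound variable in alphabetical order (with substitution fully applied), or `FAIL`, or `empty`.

Answer: FAIL

Derivation:
step 1: unify Bool ~ (a -> (d -> Bool))  [subst: {-} | 2 pending]
  clash: Bool vs (a -> (d -> Bool))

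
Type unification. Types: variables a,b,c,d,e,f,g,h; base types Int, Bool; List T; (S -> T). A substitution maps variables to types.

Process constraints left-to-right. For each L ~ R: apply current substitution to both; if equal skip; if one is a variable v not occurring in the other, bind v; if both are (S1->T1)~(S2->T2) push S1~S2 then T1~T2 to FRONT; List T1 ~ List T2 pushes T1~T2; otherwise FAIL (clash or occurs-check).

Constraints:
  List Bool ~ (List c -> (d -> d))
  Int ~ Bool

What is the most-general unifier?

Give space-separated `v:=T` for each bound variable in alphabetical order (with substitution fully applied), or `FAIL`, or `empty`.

Answer: FAIL

Derivation:
step 1: unify List Bool ~ (List c -> (d -> d))  [subst: {-} | 1 pending]
  clash: List Bool vs (List c -> (d -> d))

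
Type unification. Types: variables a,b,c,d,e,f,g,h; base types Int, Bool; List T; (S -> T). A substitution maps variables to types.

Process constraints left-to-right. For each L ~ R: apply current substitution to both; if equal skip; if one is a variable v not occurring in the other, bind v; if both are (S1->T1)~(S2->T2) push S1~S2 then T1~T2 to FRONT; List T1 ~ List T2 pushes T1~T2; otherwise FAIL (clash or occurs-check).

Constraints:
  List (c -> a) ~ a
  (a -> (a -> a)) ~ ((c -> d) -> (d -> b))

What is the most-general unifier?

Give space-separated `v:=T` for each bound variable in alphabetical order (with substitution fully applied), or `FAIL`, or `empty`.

Answer: FAIL

Derivation:
step 1: unify List (c -> a) ~ a  [subst: {-} | 1 pending]
  occurs-check fail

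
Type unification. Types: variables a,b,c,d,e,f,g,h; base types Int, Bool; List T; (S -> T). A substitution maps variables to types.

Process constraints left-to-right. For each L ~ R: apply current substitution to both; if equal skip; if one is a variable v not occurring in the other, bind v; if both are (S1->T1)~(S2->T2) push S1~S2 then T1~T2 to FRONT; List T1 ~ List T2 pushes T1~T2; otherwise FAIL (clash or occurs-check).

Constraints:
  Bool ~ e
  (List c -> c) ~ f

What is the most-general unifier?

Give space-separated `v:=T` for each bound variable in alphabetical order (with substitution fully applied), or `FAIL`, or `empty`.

Answer: e:=Bool f:=(List c -> c)

Derivation:
step 1: unify Bool ~ e  [subst: {-} | 1 pending]
  bind e := Bool
step 2: unify (List c -> c) ~ f  [subst: {e:=Bool} | 0 pending]
  bind f := (List c -> c)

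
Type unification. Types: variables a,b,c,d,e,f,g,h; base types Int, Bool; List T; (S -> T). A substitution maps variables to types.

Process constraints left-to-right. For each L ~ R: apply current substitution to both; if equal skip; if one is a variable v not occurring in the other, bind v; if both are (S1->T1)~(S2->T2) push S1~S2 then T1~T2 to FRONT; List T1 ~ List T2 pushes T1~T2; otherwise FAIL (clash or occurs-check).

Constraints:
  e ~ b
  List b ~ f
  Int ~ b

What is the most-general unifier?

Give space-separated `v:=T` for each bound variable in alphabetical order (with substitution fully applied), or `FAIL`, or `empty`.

step 1: unify e ~ b  [subst: {-} | 2 pending]
  bind e := b
step 2: unify List b ~ f  [subst: {e:=b} | 1 pending]
  bind f := List b
step 3: unify Int ~ b  [subst: {e:=b, f:=List b} | 0 pending]
  bind b := Int

Answer: b:=Int e:=Int f:=List Int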